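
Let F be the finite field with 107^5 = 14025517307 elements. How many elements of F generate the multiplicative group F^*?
There are φ(14025517306) = 6847822800 primitive elements

F_q^* is cyclic of order q - 1 = 14025517306. A cyclic group of order m has exactly φ(m) generators. Here m = 14025517306 = 2 · 53 · 211 · 627091, so the number of primitive elements is φ(14025517306) = 6847822800.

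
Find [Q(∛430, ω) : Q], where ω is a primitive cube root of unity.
[Q(∛430, ω) : Q] = 6

[Q(∛430):Q] = 3 (min poly x^3 - 430, irreducible since 430 is not a perfect cube). [Q(ω):Q] = 2 (min poly x^2 + x + 1). Since Q(∛430) ⊂ R and ω ∉ R, we have ω ∉ Q(∛430), so x^2 + x + 1 remains irreducible over Q(∛430) and [Q(∛430, ω) : Q(∛430)] = 2. By the tower law, [Q(∛430, ω) : Q] = 3 · 2 = 6. (In fact Q(∛430, ω) is the splitting field of x^3 - 430 over Q.)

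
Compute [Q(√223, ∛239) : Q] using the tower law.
[Q(√223, ∛239) : Q] = 6

Let L = Q(√223, ∛239). Since Q(√223) ⊂ L and [Q(√223):Q] = 2, the tower law gives 2 | [L:Q]. Likewise Q(∛239) ⊂ L with [Q(∛239):Q] = 3 (because 239 is not a perfect cube), so 3 | [L:Q]. As gcd(2,3) = 1, [L:Q] is divisible by 6. Conversely L is generated over Q by √223 and ∛239, so [L:Q] ≤ 2·3 = 6. Therefore [Q(√223, ∛239) : Q] = 6.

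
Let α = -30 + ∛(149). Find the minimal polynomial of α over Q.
m_α(x) = x^3 + 90x^2 + 2700x + 26851

Set β = α + 30 = ∛(149), so β^3 = 149. Then (α + 30)^3 - 149 = 0, i.e. α is a root of g(x) = (x + 30)^3 - 149 = x^3 + 90x^2 + 2700x + 26851. Since g(x) = h(x + 30) where h(x) = x^3 - 149, and h is irreducible over Q (because 149 is not a perfect cube, so h has no rational root, and a monic cubic with no rational root is irreducible), g is also irreducible (irreducibility is preserved under the substitution x → x + 30). Hence m_α(x) = x^3 + 90x^2 + 2700x + 26851.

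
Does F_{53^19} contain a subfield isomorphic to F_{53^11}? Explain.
No: F_{53^11} is not a subfield of F_{53^19}

F_{p^m} embeds in F_{p^n} iff m | n. Here 11 ∤ 19 (since 19 = 1·11 + 8 with remainder 8 ≠ 0), so F_{53^11} is not a subfield of F_{53^19}. Equivalently: if it were, the tower law would give 11 = [F_{53^11}:F_53] dividing [F_{53^19}:F_53] = 19, contradiction.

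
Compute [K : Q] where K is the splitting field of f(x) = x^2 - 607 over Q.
[K : Q] = 2

f(x) = x^2 - 607 factors as (x - √607)(x + √607). The splitting field is K = Q(√607). Since 607 is squarefree and > 1, it is not a perfect square, so x^2 - 607 is irreducible over Q and [Q(√607) : Q] = 2. Hence [K : Q] = 2.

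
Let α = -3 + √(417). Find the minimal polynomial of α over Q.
m_α(x) = x^2 + 6x - 408

From α + 3 = √(417), squaring gives (α + 3)^2 = 417, i.e. α^2 + 6α + 9 = 417, so α^2 + 6α - 408 = 0. The discriminant of x^2 + 6x - 408 is (6)^2 - 4·(-408) = 36 + 1632 = 1668, and 4·(417) is not a perfect square in Q since 417 is squarefree and ≠ 1. Hence x^2 + 6x - 408 is irreducible over Q and is the minimal polynomial of α.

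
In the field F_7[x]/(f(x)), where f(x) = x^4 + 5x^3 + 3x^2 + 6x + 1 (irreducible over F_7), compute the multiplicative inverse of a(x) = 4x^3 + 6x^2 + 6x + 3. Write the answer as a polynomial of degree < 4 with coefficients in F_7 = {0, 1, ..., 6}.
a(x)^(-1) ≡ x^3 + 6x^2 + 5x + 5 (mod f(x))

Since f is irreducible over F_7, F_7[x]/(f) is a field and a(x) ≠ 0 has an inverse. Apply the extended Euclidean algorithm to f(x) and a(x) in F_7[x]: f(x) = (2x)·a(x) + (5x^2 + 1);  a(x) = (5x + 4)·(5x^2 + 1) + (x + 6);  (5x^2 + 1) = (5x + 5)·(x + 6) + (6). The last nonzero remainder is the constant 6 = gcd(f, a) in F_7. Back-substituting through the division chain expresses 6 = s(x)·a(x) + t(x)·f(x) with s(x) ≡ 6x^3 + x^2 + 2x + 2 (mod f), so (6x^3 + x^2 + 2x + 2)·a(x) ≡ 6 (mod f). Multiplying by 6^(-1) ≡ 6 in F_7 gives a(x)^(-1) ≡ 6·(6x^3 + x^2 + 2x + 2) ≡ x^3 + 6x^2 + 5x + 5 (mod f). Check: (4x^3 + 6x^2 + 6x + 3)·(x^3 + 6x^2 + 5x + 5) = 4x^6 + 2x^5 + 6x^4 + 5x^3 + x^2 + 3x + 1 ≡ 1 (mod x^4 + 5x^3 + 3x^2 + 6x + 1).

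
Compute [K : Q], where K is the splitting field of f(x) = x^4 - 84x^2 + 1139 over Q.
[K : Q] = 4

Solving the quadratic in x^2: x^2 = (84 ± √(84^2 - 4·1139))/2 = (84 ± √2500)/2 = (84 ± 50)/2, giving x^2 = 67 or x^2 = 17. So f(x) = (x^2 - 67)(x^2 - 17) and the roots of f are ±√67, ±√17. Hence the splitting field is K = Q(√67, √17). Since 67 and 17 are distinct squarefree integers > 1, their product 1139 is not a perfect square, so √17 ∉ Q(√67). By the tower law [K:Q] = [Q(√67,√17):Q(√67)] · [Q(√67):Q] = 2 · 2 = 4.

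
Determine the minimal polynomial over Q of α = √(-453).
m_α(x) = x^2 + 453

α satisfies α^2 + 453 = 0, so x^2 + 453 annihilates α. Since d = -453 is squarefree and ≠ 1, it is not a perfect square in Q, so x^2 + 453 has no rational root and is therefore irreducible over Q (a degree-2 polynomial over a field is irreducible iff it has no root). Hence m_α(x) = x^2 + 453.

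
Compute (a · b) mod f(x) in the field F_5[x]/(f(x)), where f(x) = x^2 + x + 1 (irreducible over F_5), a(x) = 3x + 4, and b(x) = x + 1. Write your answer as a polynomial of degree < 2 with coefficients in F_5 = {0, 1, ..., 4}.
a · b ≡ 4x + 1 (mod f(x))

Multiply in F_5[x]: a(x)·b(x) = (3x + 4)·(x + 1) = 3x^2 + 2x + 4. This has degree ≥ 2, so divide by f(x) over F_5: 3x^2 + 2x + 4 = (3)·(x^2 + x + 1) + (4x + 1). Hence a·b ≡ 4x + 1 (mod f). (F_5[x]/(f) is a field with 5^2 = 25 elements since f is irreducible of degree 2.)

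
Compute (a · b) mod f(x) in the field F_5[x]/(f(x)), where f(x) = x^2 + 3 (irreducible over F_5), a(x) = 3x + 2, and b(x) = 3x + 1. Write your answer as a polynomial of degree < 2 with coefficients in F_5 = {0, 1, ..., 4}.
a · b ≡ 4x (mod f(x))

Multiply in F_5[x]: a(x)·b(x) = (3x + 2)·(3x + 1) = 4x^2 + 4x + 2. This has degree ≥ 2, so divide by f(x) over F_5: 4x^2 + 4x + 2 = (4)·(x^2 + 3) + (4x). Hence a·b ≡ 4x (mod f). (F_5[x]/(f) is a field with 5^2 = 25 elements since f is irreducible of degree 2.)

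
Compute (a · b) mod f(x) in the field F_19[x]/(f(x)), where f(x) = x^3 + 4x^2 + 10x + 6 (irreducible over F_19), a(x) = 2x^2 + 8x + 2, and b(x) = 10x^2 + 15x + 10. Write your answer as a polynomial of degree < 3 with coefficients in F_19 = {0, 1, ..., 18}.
a · b ≡ 11x^2 + 13x + 11 (mod f(x))

Multiply in F_19[x]: a(x)·b(x) = (2x^2 + 8x + 2)·(10x^2 + 15x + 10) = x^4 + 15x^3 + 8x^2 + 15x + 1. This has degree ≥ 3, so divide by f(x) over F_19: x^4 + 15x^3 + 8x^2 + 15x + 1 = (x + 11)·(x^3 + 4x^2 + 10x + 6) + (11x^2 + 13x + 11). Hence a·b ≡ 11x^2 + 13x + 11 (mod f). (F_19[x]/(f) is a field with 19^3 = 6859 elements since f is irreducible of degree 3.)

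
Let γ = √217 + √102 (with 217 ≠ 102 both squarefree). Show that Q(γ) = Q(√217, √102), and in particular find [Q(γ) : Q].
[Q(γ) : Q] = 4 (equivalently, Q(γ) = Q(√217, √102))

Obviously Q(γ) ⊆ Q(√217, √102), and [Q(√217, √102):Q] = 4 (since 217, 102 are distinct squarefree integers > 1 with 22134 not a perfect square). To show equality we compute the minimal polynomial of γ. From γ = √217 + √102: γ^2 = 217 + 2√(22134) + 102 = 319 + 2√(22134), so γ^2 - 319 = 2√(22134); squaring, (γ^2 - 319)^2 = 4·22134, i.e. γ^4 - 638γ^2 + 101761 - 88536 = 0, i.e. γ^4 - 638γ^2 + 13225 = 0. So γ is a root of x^4 - 638x^2 + 13225. This polynomial is irreducible over Q: it has no rational root (each ±√217 ± √102 is irrational), and any factorization into two quadratics over Q would force √(22134) ∈ Q (pairing opposite roots) or √217, √102 ∈ Q (other pairings), all impossible. Hence [Q(γ):Q] = 4 = [Q(√217, √102):Q], so Q(γ) = Q(√217, √102).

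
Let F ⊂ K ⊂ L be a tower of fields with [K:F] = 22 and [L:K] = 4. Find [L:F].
[L:F] = 88

The tower law says that for any tower of field extensions F ⊂ K ⊂ L with finite degrees, [L:F] = [L:K] · [K:F]. Here this gives [L:F] = 4 · 22 = 88.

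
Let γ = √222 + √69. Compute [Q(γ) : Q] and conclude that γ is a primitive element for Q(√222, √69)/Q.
[Q(γ) : Q] = 4 (equivalently, Q(γ) = Q(√222, √69))

Obviously Q(γ) ⊆ Q(√222, √69), and [Q(√222, √69):Q] = 4 (since 222, 69 are distinct squarefree integers > 1 with 15318 not a perfect square). To show equality we compute the minimal polynomial of γ. From γ = √222 + √69: γ^2 = 222 + 2√(15318) + 69 = 291 + 2√(15318), so γ^2 - 291 = 2√(15318); squaring, (γ^2 - 291)^2 = 4·15318, i.e. γ^4 - 582γ^2 + 84681 - 61272 = 0, i.e. γ^4 - 582γ^2 + 23409 = 0. So γ is a root of x^4 - 582x^2 + 23409. This polynomial is irreducible over Q: it has no rational root (each ±√222 ± √69 is irrational), and any factorization into two quadratics over Q would force √(15318) ∈ Q (pairing opposite roots) or √222, √69 ∈ Q (other pairings), all impossible. Hence [Q(γ):Q] = 4 = [Q(√222, √69):Q], so Q(γ) = Q(√222, √69).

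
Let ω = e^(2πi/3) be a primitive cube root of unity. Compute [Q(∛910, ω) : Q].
[Q(∛910, ω) : Q] = 6

[Q(∛910):Q] = 3 (min poly x^3 - 910, irreducible since 910 is not a perfect cube). [Q(ω):Q] = 2 (min poly x^2 + x + 1). Since Q(∛910) ⊂ R and ω ∉ R, we have ω ∉ Q(∛910), so x^2 + x + 1 remains irreducible over Q(∛910) and [Q(∛910, ω) : Q(∛910)] = 2. By the tower law, [Q(∛910, ω) : Q] = 3 · 2 = 6. (In fact Q(∛910, ω) is the splitting field of x^3 - 910 over Q.)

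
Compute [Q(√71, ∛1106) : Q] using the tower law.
[Q(√71, ∛1106) : Q] = 6

Let L = Q(√71, ∛1106). Since Q(√71) ⊂ L and [Q(√71):Q] = 2, the tower law gives 2 | [L:Q]. Likewise Q(∛1106) ⊂ L with [Q(∛1106):Q] = 3 (because 1106 is not a perfect cube), so 3 | [L:Q]. As gcd(2,3) = 1, [L:Q] is divisible by 6. Conversely L is generated over Q by √71 and ∛1106, so [L:Q] ≤ 2·3 = 6. Therefore [Q(√71, ∛1106) : Q] = 6.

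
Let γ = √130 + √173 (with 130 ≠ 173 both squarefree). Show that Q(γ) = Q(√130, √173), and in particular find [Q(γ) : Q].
[Q(γ) : Q] = 4 (equivalently, Q(γ) = Q(√130, √173))

Obviously Q(γ) ⊆ Q(√130, √173), and [Q(√130, √173):Q] = 4 (since 130, 173 are distinct squarefree integers > 1 with 22490 not a perfect square). To show equality we compute the minimal polynomial of γ. From γ = √130 + √173: γ^2 = 130 + 2√(22490) + 173 = 303 + 2√(22490), so γ^2 - 303 = 2√(22490); squaring, (γ^2 - 303)^2 = 4·22490, i.e. γ^4 - 606γ^2 + 91809 - 89960 = 0, i.e. γ^4 - 606γ^2 + 1849 = 0. So γ is a root of x^4 - 606x^2 + 1849. This polynomial is irreducible over Q: it has no rational root (each ±√130 ± √173 is irrational), and any factorization into two quadratics over Q would force √(22490) ∈ Q (pairing opposite roots) or √130, √173 ∈ Q (other pairings), all impossible. Hence [Q(γ):Q] = 4 = [Q(√130, √173):Q], so Q(γ) = Q(√130, √173).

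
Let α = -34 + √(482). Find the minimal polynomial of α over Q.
m_α(x) = x^2 + 68x + 674

From α + 34 = √(482), squaring gives (α + 34)^2 = 482, i.e. α^2 + 68α + 1156 = 482, so α^2 + 68α + 674 = 0. The discriminant of x^2 + 68x + 674 is (68)^2 - 4·(674) = 4624 - 2696 = 1928, and 4·(482) is not a perfect square in Q since 482 is squarefree and ≠ 1. Hence x^2 + 68x + 674 is irreducible over Q and is the minimal polynomial of α.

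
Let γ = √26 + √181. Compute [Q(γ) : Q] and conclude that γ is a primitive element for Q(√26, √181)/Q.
[Q(γ) : Q] = 4 (equivalently, Q(γ) = Q(√26, √181))

Obviously Q(γ) ⊆ Q(√26, √181), and [Q(√26, √181):Q] = 4 (since 26, 181 are distinct squarefree integers > 1 with 4706 not a perfect square). To show equality we compute the minimal polynomial of γ. From γ = √26 + √181: γ^2 = 26 + 2√(4706) + 181 = 207 + 2√(4706), so γ^2 - 207 = 2√(4706); squaring, (γ^2 - 207)^2 = 4·4706, i.e. γ^4 - 414γ^2 + 42849 - 18824 = 0, i.e. γ^4 - 414γ^2 + 24025 = 0. So γ is a root of x^4 - 414x^2 + 24025. This polynomial is irreducible over Q: it has no rational root (each ±√26 ± √181 is irrational), and any factorization into two quadratics over Q would force √(4706) ∈ Q (pairing opposite roots) or √26, √181 ∈ Q (other pairings), all impossible. Hence [Q(γ):Q] = 4 = [Q(√26, √181):Q], so Q(γ) = Q(√26, √181).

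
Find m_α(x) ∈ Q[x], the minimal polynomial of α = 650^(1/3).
m_α(x) = x^3 - 650

α satisfies α^3 = 650, so x^3 - 650 annihilates α. By the rational root test, a rational root p/q (in lowest terms) of x^3 - 650 would satisfy p^3 = 650 q^3, forcing q = 1 and p^3 = 650; but 650 is not a perfect cube, contradiction. A monic cubic over Q with no rational root is irreducible (any nontrivial factorization would include a linear factor). Hence x^3 - 650 is the minimal polynomial of α, and in particular [Q(α):Q] = 3.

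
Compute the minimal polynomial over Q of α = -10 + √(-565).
m_α(x) = x^2 + 20x + 665

From α + 10 = √(-565), squaring gives (α + 10)^2 = -565, i.e. α^2 + 20α + 100 = -565, so α^2 + 20α + 665 = 0. The discriminant of x^2 + 20x + 665 is (20)^2 - 4·(665) = 400 - 2660 = -2260, and 4·(-565) is not a perfect square in Q since -565 is squarefree and ≠ 1. Hence x^2 + 20x + 665 is irreducible over Q and is the minimal polynomial of α.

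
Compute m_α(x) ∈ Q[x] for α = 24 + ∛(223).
m_α(x) = x^3 - 72x^2 + 1728x - 14047

Set β = α - 24 = ∛(223), so β^3 = 223. Then (α - 24)^3 - 223 = 0, i.e. α is a root of g(x) = (x - 24)^3 - 223 = x^3 - 72x^2 + 1728x - 14047. Since g(x) = h(x - 24) where h(x) = x^3 - 223, and h is irreducible over Q (because 223 is not a perfect cube, so h has no rational root, and a monic cubic with no rational root is irreducible), g is also irreducible (irreducibility is preserved under the substitution x → x - 24). Hence m_α(x) = x^3 - 72x^2 + 1728x - 14047.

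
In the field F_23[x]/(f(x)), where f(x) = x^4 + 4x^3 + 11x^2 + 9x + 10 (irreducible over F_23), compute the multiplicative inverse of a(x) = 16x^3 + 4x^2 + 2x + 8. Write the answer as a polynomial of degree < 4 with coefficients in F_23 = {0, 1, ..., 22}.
a(x)^(-1) ≡ 19x^3 + 4x^2 + 3x + 8 (mod f(x))

Since f is irreducible over F_23, F_23[x]/(f) is a field and a(x) ≠ 0 has an inverse. Apply the extended Euclidean algorithm to f(x) and a(x) in F_23[x]: f(x) = (13x + 20)·a(x) + (20x^2 + 3x + 11);  a(x) = (10x + 1)·(20x^2 + 3x + 11) + (4x + 20);  (20x^2 + 3x + 11) = (5x + 16)·(4x + 20) + (13). The last nonzero remainder is the constant 13 = gcd(f, a) in F_23. Back-substituting through the division chain expresses 13 = s(x)·a(x) + t(x)·f(x) with s(x) ≡ 17x^3 + 6x^2 + 16x + 12 (mod f), so (17x^3 + 6x^2 + 16x + 12)·a(x) ≡ 13 (mod f). Multiplying by 13^(-1) ≡ 16 in F_23 gives a(x)^(-1) ≡ 16·(17x^3 + 6x^2 + 16x + 12) ≡ 19x^3 + 4x^2 + 3x + 8 (mod f). Check: (16x^3 + 4x^2 + 2x + 8)·(19x^3 + 4x^2 + 3x + 8) = 5x^6 + 2x^5 + 10x^4 + x^3 + x^2 + 17x + 18 ≡ 1 (mod x^4 + 4x^3 + 11x^2 + 9x + 10).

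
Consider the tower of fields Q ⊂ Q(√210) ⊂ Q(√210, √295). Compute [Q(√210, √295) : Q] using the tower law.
[Q(√210, √295) : Q] = 4

[Q(√210):Q] = 2 (min poly x^2 - 210, irreducible since 210 is squarefree > 1). For the top step, suppose √295 ∈ Q(√210), say √295 = c + d√210 with c, d ∈ Q. Squaring: 295 = c^2 + 210d^2 + 2cd√210. Since √210 ∉ Q this forces 2cd = 0. If d = 0 then √295 = c ∈ Q, contradicting 295 squarefree > 1. If c = 0 then 295 = 210d^2, so 210·295 = (210d)^2 is a perfect square in Q — but 210·295 = 61950 is not a perfect square (since 210 and 295 are distinct squarefree integers). Contradiction. Hence √295 ∉ Q(√210), so x^2 - 295 stays irreducible over Q(√210) and [Q(√210, √295) : Q(√210)] = 2. By the tower law, [Q(√210, √295) : Q] = 2 · 2 = 4.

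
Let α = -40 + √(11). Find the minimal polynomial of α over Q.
m_α(x) = x^2 + 80x + 1589

From α + 40 = √(11), squaring gives (α + 40)^2 = 11, i.e. α^2 + 80α + 1600 = 11, so α^2 + 80α + 1589 = 0. The discriminant of x^2 + 80x + 1589 is (80)^2 - 4·(1589) = 6400 - 6356 = 44, and 4·(11) is not a perfect square in Q since 11 is squarefree and ≠ 1. Hence x^2 + 80x + 1589 is irreducible over Q and is the minimal polynomial of α.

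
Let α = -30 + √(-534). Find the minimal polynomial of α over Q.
m_α(x) = x^2 + 60x + 1434

From α + 30 = √(-534), squaring gives (α + 30)^2 = -534, i.e. α^2 + 60α + 900 = -534, so α^2 + 60α + 1434 = 0. The discriminant of x^2 + 60x + 1434 is (60)^2 - 4·(1434) = 3600 - 5736 = -2136, and 4·(-534) is not a perfect square in Q since -534 is squarefree and ≠ 1. Hence x^2 + 60x + 1434 is irreducible over Q and is the minimal polynomial of α.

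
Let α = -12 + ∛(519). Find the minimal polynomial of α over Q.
m_α(x) = x^3 + 36x^2 + 432x + 1209

Set β = α + 12 = ∛(519), so β^3 = 519. Then (α + 12)^3 - 519 = 0, i.e. α is a root of g(x) = (x + 12)^3 - 519 = x^3 + 36x^2 + 432x + 1209. Since g(x) = h(x + 12) where h(x) = x^3 - 519, and h is irreducible over Q (because 519 is not a perfect cube, so h has no rational root, and a monic cubic with no rational root is irreducible), g is also irreducible (irreducibility is preserved under the substitution x → x + 12). Hence m_α(x) = x^3 + 36x^2 + 432x + 1209.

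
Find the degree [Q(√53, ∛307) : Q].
[Q(√53, ∛307) : Q] = 6

Let L = Q(√53, ∛307). Since Q(√53) ⊂ L and [Q(√53):Q] = 2, the tower law gives 2 | [L:Q]. Likewise Q(∛307) ⊂ L with [Q(∛307):Q] = 3 (because 307 is not a perfect cube), so 3 | [L:Q]. As gcd(2,3) = 1, [L:Q] is divisible by 6. Conversely L is generated over Q by √53 and ∛307, so [L:Q] ≤ 2·3 = 6. Therefore [Q(√53, ∛307) : Q] = 6.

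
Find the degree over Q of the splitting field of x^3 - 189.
[K : Q] = 6

The roots of x^3 - 189 are ∛189, ω∛189, ω^2∛189 where ω = e^(2πi/3) is a primitive cube root of unity, so K = Q(∛189, ω). Now [Q(∛189):Q] = 3 (since 189 is not a perfect cube, x^3 - 189 is irreducible) and [Q(ω):Q] = 2. Both 2 and 3 divide [K:Q], and [K:Q] ≤ 3·2 = 6, so [K:Q] = 6. (Equivalently: Q(∛189) ⊂ R but ω ∉ R, so [K : Q(∛189)] = 2.)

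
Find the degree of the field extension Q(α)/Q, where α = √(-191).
[Q(α):Q] = 2

[Q(α):Q] equals the degree of the minimal polynomial of α. Here α^2 = -191 and x^2 + 191 is irreducible (d = -191 is squarefree, ≠ 1, hence not a square), so deg(m_α) = 2. Thus [Q(α):Q] = 2.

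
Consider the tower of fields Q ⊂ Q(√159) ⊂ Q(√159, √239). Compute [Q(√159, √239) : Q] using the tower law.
[Q(√159, √239) : Q] = 4

[Q(√159):Q] = 2 (min poly x^2 - 159, irreducible since 159 is squarefree > 1). For the top step, suppose √239 ∈ Q(√159), say √239 = c + d√159 with c, d ∈ Q. Squaring: 239 = c^2 + 159d^2 + 2cd√159. Since √159 ∉ Q this forces 2cd = 0. If d = 0 then √239 = c ∈ Q, contradicting 239 squarefree > 1. If c = 0 then 239 = 159d^2, so 159·239 = (159d)^2 is a perfect square in Q — but 159·239 = 38001 is not a perfect square (since 159 and 239 are distinct squarefree integers). Contradiction. Hence √239 ∉ Q(√159), so x^2 - 239 stays irreducible over Q(√159) and [Q(√159, √239) : Q(√159)] = 2. By the tower law, [Q(√159, √239) : Q] = 2 · 2 = 4.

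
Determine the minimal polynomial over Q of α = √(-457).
m_α(x) = x^2 + 457

α satisfies α^2 + 457 = 0, so x^2 + 457 annihilates α. Since d = -457 is squarefree and ≠ 1, it is not a perfect square in Q, so x^2 + 457 has no rational root and is therefore irreducible over Q (a degree-2 polynomial over a field is irreducible iff it has no root). Hence m_α(x) = x^2 + 457.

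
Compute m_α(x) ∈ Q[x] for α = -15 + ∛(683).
m_α(x) = x^3 + 45x^2 + 675x + 2692

Set β = α + 15 = ∛(683), so β^3 = 683. Then (α + 15)^3 - 683 = 0, i.e. α is a root of g(x) = (x + 15)^3 - 683 = x^3 + 45x^2 + 675x + 2692. Since g(x) = h(x + 15) where h(x) = x^3 - 683, and h is irreducible over Q (because 683 is not a perfect cube, so h has no rational root, and a monic cubic with no rational root is irreducible), g is also irreducible (irreducibility is preserved under the substitution x → x + 15). Hence m_α(x) = x^3 + 45x^2 + 675x + 2692.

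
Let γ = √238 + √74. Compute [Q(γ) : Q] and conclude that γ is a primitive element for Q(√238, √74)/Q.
[Q(γ) : Q] = 4 (equivalently, Q(γ) = Q(√238, √74))

Obviously Q(γ) ⊆ Q(√238, √74), and [Q(√238, √74):Q] = 4 (since 238, 74 are distinct squarefree integers > 1 with 17612 not a perfect square). To show equality we compute the minimal polynomial of γ. From γ = √238 + √74: γ^2 = 238 + 2√(17612) + 74 = 312 + 2√(17612), so γ^2 - 312 = 2√(17612); squaring, (γ^2 - 312)^2 = 4·17612, i.e. γ^4 - 624γ^2 + 97344 - 70448 = 0, i.e. γ^4 - 624γ^2 + 26896 = 0. So γ is a root of x^4 - 624x^2 + 26896. This polynomial is irreducible over Q: it has no rational root (each ±√238 ± √74 is irrational), and any factorization into two quadratics over Q would force √(17612) ∈ Q (pairing opposite roots) or √238, √74 ∈ Q (other pairings), all impossible. Hence [Q(γ):Q] = 4 = [Q(√238, √74):Q], so Q(γ) = Q(√238, √74).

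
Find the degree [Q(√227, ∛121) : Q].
[Q(√227, ∛121) : Q] = 6

Let L = Q(√227, ∛121). Since Q(√227) ⊂ L and [Q(√227):Q] = 2, the tower law gives 2 | [L:Q]. Likewise Q(∛121) ⊂ L with [Q(∛121):Q] = 3 (because 121 is not a perfect cube), so 3 | [L:Q]. As gcd(2,3) = 1, [L:Q] is divisible by 6. Conversely L is generated over Q by √227 and ∛121, so [L:Q] ≤ 2·3 = 6. Therefore [Q(√227, ∛121) : Q] = 6.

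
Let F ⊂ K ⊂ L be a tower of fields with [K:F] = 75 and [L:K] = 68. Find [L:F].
[L:F] = 5100

The tower law says that for any tower of field extensions F ⊂ K ⊂ L with finite degrees, [L:F] = [L:K] · [K:F]. Here this gives [L:F] = 68 · 75 = 5100.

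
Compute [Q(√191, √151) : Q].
[Q(√191, √151) : Q] = 4

[Q(√191):Q] = 2 (min poly x^2 - 191, irreducible since 191 is squarefree > 1). For the top step, suppose √151 ∈ Q(√191), say √151 = c + d√191 with c, d ∈ Q. Squaring: 151 = c^2 + 191d^2 + 2cd√191. Since √191 ∉ Q this forces 2cd = 0. If d = 0 then √151 = c ∈ Q, contradicting 151 squarefree > 1. If c = 0 then 151 = 191d^2, so 191·151 = (191d)^2 is a perfect square in Q — but 191·151 = 28841 is not a perfect square (since 191 and 151 are distinct squarefree integers). Contradiction. Hence √151 ∉ Q(√191), so x^2 - 151 stays irreducible over Q(√191) and [Q(√191, √151) : Q(√191)] = 2. By the tower law, [Q(√191, √151) : Q] = 2 · 2 = 4.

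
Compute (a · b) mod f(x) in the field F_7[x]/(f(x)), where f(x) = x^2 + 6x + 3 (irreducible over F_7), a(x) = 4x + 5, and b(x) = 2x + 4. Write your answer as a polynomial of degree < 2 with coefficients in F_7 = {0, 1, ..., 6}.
a · b ≡ 6x + 3 (mod f(x))

Multiply in F_7[x]: a(x)·b(x) = (4x + 5)·(2x + 4) = x^2 + 5x + 6. This has degree ≥ 2, so divide by f(x) over F_7: x^2 + 5x + 6 = (1)·(x^2 + 6x + 3) + (6x + 3). Hence a·b ≡ 6x + 3 (mod f). (F_7[x]/(f) is a field with 7^2 = 49 elements since f is irreducible of degree 2.)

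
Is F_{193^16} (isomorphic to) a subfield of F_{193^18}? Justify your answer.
No: F_{193^16} is not a subfield of F_{193^18}

F_{p^m} embeds in F_{p^n} iff m | n. Here 16 ∤ 18 (since 18 = 1·16 + 2 with remainder 2 ≠ 0), so F_{193^16} is not a subfield of F_{193^18}. Equivalently: if it were, the tower law would give 16 = [F_{193^16}:F_193] dividing [F_{193^18}:F_193] = 18, contradiction.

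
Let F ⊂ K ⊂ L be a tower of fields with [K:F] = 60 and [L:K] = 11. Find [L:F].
[L:F] = 660

The tower law says that for any tower of field extensions F ⊂ K ⊂ L with finite degrees, [L:F] = [L:K] · [K:F]. Here this gives [L:F] = 11 · 60 = 660.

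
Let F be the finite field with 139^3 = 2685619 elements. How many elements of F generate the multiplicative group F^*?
There are φ(2685618) = 788832 primitive elements

F_q^* is cyclic of order q - 1 = 2685618. A cyclic group of order m has exactly φ(m) generators. Here m = 2685618 = 2 · 3^2 · 13 · 23 · 499, so the number of primitive elements is φ(2685618) = 788832.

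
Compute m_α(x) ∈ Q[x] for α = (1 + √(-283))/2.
m_α(x) = x^2 - x + 71

From 2α - 1 = √(-283), squaring gives (2α - 1)^2 = -283, i.e. 4α^2 - 4α + 1 = -283, so α^2 - α + (1 + 283)/4 = 0. Since -283 ≡ 1 (mod 4), (1 + 283)/4 = 71 ∈ Z. The polynomial x^2 - x + 71 has discriminant 1 - 4·(71) = -283, which is not a perfect square in Q (d = -283 is squarefree and ≠ 1), so x^2 - x + 71 is irreducible over Q. It is the minimal polynomial of α.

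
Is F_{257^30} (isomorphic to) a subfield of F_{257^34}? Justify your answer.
No: F_{257^30} is not a subfield of F_{257^34}

F_{p^m} embeds in F_{p^n} iff m | n. Here 30 ∤ 34 (since 34 = 1·30 + 4 with remainder 4 ≠ 0), so F_{257^30} is not a subfield of F_{257^34}. Equivalently: if it were, the tower law would give 30 = [F_{257^30}:F_257] dividing [F_{257^34}:F_257] = 34, contradiction.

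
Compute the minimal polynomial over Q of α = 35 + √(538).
m_α(x) = x^2 - 70x + 687

From α - 35 = √(538), squaring gives (α - 35)^2 = 538, i.e. α^2 - 70α + 1225 = 538, so α^2 - 70α + 687 = 0. The discriminant of x^2 - 70x + 687 is (-70)^2 - 4·(687) = 4900 - 2748 = 2152, and 4·(538) is not a perfect square in Q since 538 is squarefree and ≠ 1. Hence x^2 - 70x + 687 is irreducible over Q and is the minimal polynomial of α.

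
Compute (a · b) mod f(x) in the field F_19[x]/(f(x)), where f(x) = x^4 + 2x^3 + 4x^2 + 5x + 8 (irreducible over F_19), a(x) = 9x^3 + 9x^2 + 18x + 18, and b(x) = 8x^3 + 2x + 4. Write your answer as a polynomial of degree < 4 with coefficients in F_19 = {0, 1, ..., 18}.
a · b ≡ 14x^3 + 12x^2 + 5x + 4 (mod f(x))

Multiply in F_19[x]: a(x)·b(x) = (9x^3 + 9x^2 + 18x + 18)·(8x^3 + 2x + 4) = 15x^6 + 15x^5 + 10x^4 + 8x^3 + 15x^2 + 13x + 15. This has degree ≥ 4, so divide by f(x) over F_19: 15x^6 + 15x^5 + 10x^4 + 8x^3 + 15x^2 + 13x + 15 = (15x^2 + 4x + 18)·(x^4 + 2x^3 + 4x^2 + 5x + 8) + (14x^3 + 12x^2 + 5x + 4). Hence a·b ≡ 14x^3 + 12x^2 + 5x + 4 (mod f). (F_19[x]/(f) is a field with 19^4 = 130321 elements since f is irreducible of degree 4.)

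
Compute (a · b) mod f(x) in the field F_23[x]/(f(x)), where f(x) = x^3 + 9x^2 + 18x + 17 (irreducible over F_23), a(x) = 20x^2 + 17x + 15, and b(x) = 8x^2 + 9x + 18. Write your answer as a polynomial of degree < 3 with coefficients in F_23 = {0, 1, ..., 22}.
a · b ≡ 3x^2 + 13x + 12 (mod f(x))

Multiply in F_23[x]: a(x)·b(x) = (20x^2 + 17x + 15)·(8x^2 + 9x + 18) = 22x^4 + 17x^3 + 12x^2 + 4x + 17. This has degree ≥ 3, so divide by f(x) over F_23: 22x^4 + 17x^3 + 12x^2 + 4x + 17 = (22x + 3)·(x^3 + 9x^2 + 18x + 17) + (3x^2 + 13x + 12). Hence a·b ≡ 3x^2 + 13x + 12 (mod f). (F_23[x]/(f) is a field with 23^3 = 12167 elements since f is irreducible of degree 3.)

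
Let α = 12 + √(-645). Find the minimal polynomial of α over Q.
m_α(x) = x^2 - 24x + 789

From α - 12 = √(-645), squaring gives (α - 12)^2 = -645, i.e. α^2 - 24α + 144 = -645, so α^2 - 24α + 789 = 0. The discriminant of x^2 - 24x + 789 is (-24)^2 - 4·(789) = 576 - 3156 = -2580, and 4·(-645) is not a perfect square in Q since -645 is squarefree and ≠ 1. Hence x^2 - 24x + 789 is irreducible over Q and is the minimal polynomial of α.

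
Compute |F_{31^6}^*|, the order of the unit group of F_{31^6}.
|F_{31^6}^*| = 887503680

F_{31^6} has 31^6 = 887503681 elements; its multiplicative group consists of all nonzero elements, so |F_{31^6}^*| = 887503681 - 1 = 887503680. (It is cyclic since any finite subgroup of the multiplicative group of a field is cyclic.)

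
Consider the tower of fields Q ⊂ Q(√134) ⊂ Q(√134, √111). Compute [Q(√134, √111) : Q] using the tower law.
[Q(√134, √111) : Q] = 4

[Q(√134):Q] = 2 (min poly x^2 - 134, irreducible since 134 is squarefree > 1). For the top step, suppose √111 ∈ Q(√134), say √111 = c + d√134 with c, d ∈ Q. Squaring: 111 = c^2 + 134d^2 + 2cd√134. Since √134 ∉ Q this forces 2cd = 0. If d = 0 then √111 = c ∈ Q, contradicting 111 squarefree > 1. If c = 0 then 111 = 134d^2, so 134·111 = (134d)^2 is a perfect square in Q — but 134·111 = 14874 is not a perfect square (since 134 and 111 are distinct squarefree integers). Contradiction. Hence √111 ∉ Q(√134), so x^2 - 111 stays irreducible over Q(√134) and [Q(√134, √111) : Q(√134)] = 2. By the tower law, [Q(√134, √111) : Q] = 2 · 2 = 4.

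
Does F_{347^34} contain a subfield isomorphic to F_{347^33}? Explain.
No: F_{347^33} is not a subfield of F_{347^34}

F_{p^m} embeds in F_{p^n} iff m | n. Here 33 ∤ 34 (since 34 = 1·33 + 1 with remainder 1 ≠ 0), so F_{347^33} is not a subfield of F_{347^34}. Equivalently: if it were, the tower law would give 33 = [F_{347^33}:F_347] dividing [F_{347^34}:F_347] = 34, contradiction.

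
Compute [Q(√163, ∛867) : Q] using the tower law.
[Q(√163, ∛867) : Q] = 6

Let L = Q(√163, ∛867). Since Q(√163) ⊂ L and [Q(√163):Q] = 2, the tower law gives 2 | [L:Q]. Likewise Q(∛867) ⊂ L with [Q(∛867):Q] = 3 (because 867 is not a perfect cube), so 3 | [L:Q]. As gcd(2,3) = 1, [L:Q] is divisible by 6. Conversely L is generated over Q by √163 and ∛867, so [L:Q] ≤ 2·3 = 6. Therefore [Q(√163, ∛867) : Q] = 6.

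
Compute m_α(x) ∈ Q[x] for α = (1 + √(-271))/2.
m_α(x) = x^2 - x + 68

From 2α - 1 = √(-271), squaring gives (2α - 1)^2 = -271, i.e. 4α^2 - 4α + 1 = -271, so α^2 - α + (1 + 271)/4 = 0. Since -271 ≡ 1 (mod 4), (1 + 271)/4 = 68 ∈ Z. The polynomial x^2 - x + 68 has discriminant 1 - 4·(68) = -271, which is not a perfect square in Q (d = -271 is squarefree and ≠ 1), so x^2 - x + 68 is irreducible over Q. It is the minimal polynomial of α.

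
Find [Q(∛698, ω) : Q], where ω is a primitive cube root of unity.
[Q(∛698, ω) : Q] = 6

[Q(∛698):Q] = 3 (min poly x^3 - 698, irreducible since 698 is not a perfect cube). [Q(ω):Q] = 2 (min poly x^2 + x + 1). Since Q(∛698) ⊂ R and ω ∉ R, we have ω ∉ Q(∛698), so x^2 + x + 1 remains irreducible over Q(∛698) and [Q(∛698, ω) : Q(∛698)] = 2. By the tower law, [Q(∛698, ω) : Q] = 3 · 2 = 6. (In fact Q(∛698, ω) is the splitting field of x^3 - 698 over Q.)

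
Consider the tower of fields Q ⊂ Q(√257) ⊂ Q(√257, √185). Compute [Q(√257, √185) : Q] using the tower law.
[Q(√257, √185) : Q] = 4

[Q(√257):Q] = 2 (min poly x^2 - 257, irreducible since 257 is squarefree > 1). For the top step, suppose √185 ∈ Q(√257), say √185 = c + d√257 with c, d ∈ Q. Squaring: 185 = c^2 + 257d^2 + 2cd√257. Since √257 ∉ Q this forces 2cd = 0. If d = 0 then √185 = c ∈ Q, contradicting 185 squarefree > 1. If c = 0 then 185 = 257d^2, so 257·185 = (257d)^2 is a perfect square in Q — but 257·185 = 47545 is not a perfect square (since 257 and 185 are distinct squarefree integers). Contradiction. Hence √185 ∉ Q(√257), so x^2 - 185 stays irreducible over Q(√257) and [Q(√257, √185) : Q(√257)] = 2. By the tower law, [Q(√257, √185) : Q] = 2 · 2 = 4.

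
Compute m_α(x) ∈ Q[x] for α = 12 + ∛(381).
m_α(x) = x^3 - 36x^2 + 432x - 2109

Set β = α - 12 = ∛(381), so β^3 = 381. Then (α - 12)^3 - 381 = 0, i.e. α is a root of g(x) = (x - 12)^3 - 381 = x^3 - 36x^2 + 432x - 2109. Since g(x) = h(x - 12) where h(x) = x^3 - 381, and h is irreducible over Q (because 381 is not a perfect cube, so h has no rational root, and a monic cubic with no rational root is irreducible), g is also irreducible (irreducibility is preserved under the substitution x → x - 12). Hence m_α(x) = x^3 - 36x^2 + 432x - 2109.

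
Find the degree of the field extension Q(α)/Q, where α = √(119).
[Q(α):Q] = 2

[Q(α):Q] equals the degree of the minimal polynomial of α. Here α^2 = 119 and x^2 - 119 is irreducible (d = 119 is squarefree, ≠ 1, hence not a square), so deg(m_α) = 2. Thus [Q(α):Q] = 2.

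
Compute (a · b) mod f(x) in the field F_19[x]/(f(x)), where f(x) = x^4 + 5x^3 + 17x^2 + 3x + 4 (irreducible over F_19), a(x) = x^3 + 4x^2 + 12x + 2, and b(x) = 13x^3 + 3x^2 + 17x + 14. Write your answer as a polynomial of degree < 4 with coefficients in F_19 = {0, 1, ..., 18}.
a · b ≡ 15x^3 + 6x^2 + 10x + 10 (mod f(x))

Multiply in F_19[x]: a(x)·b(x) = (x^3 + 4x^2 + 12x + 2)·(13x^3 + 3x^2 + 17x + 14) = 13x^6 + 17x^5 + 14x^4 + 11x^3 + 12x + 9. This has degree ≥ 4, so divide by f(x) over F_19: 13x^6 + 17x^5 + 14x^4 + 11x^3 + 12x + 9 = (13x^2 + 9x + 14)·(x^4 + 5x^3 + 17x^2 + 3x + 4) + (15x^3 + 6x^2 + 10x + 10). Hence a·b ≡ 15x^3 + 6x^2 + 10x + 10 (mod f). (F_19[x]/(f) is a field with 19^4 = 130321 elements since f is irreducible of degree 4.)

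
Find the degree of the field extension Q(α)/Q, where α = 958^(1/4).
[Q(α):Q] = 4

α is a root of x^4 - 958. By Eisenstein's criterion at the prime p = 2 (which divides the constant term 958 but p^2 = 4 does not, since 958 is squarefree), x^4 - 958 is irreducible over Q. Hence [Q(α):Q] = 4.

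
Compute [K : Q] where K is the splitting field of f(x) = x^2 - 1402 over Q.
[K : Q] = 2

f(x) = x^2 - 1402 factors as (x - √1402)(x + √1402). The splitting field is K = Q(√1402). Since 1402 is squarefree and > 1, it is not a perfect square, so x^2 - 1402 is irreducible over Q and [Q(√1402) : Q] = 2. Hence [K : Q] = 2.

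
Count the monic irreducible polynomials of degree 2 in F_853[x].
There are 363378 monic irreducible polynomials of degree 2 over F_853

Each element of F_{853^2} that lies in no proper subfield is a root of exactly one monic irreducible of degree 2 over F_853, and each such polynomial has 2 distinct roots in F_{853^2}. By Möbius inversion the count is N_853(2) = (1/2) Σ_{d|2} μ(2/d) · 853^d = (1/2)(μ(2)·853^1 + μ(1)·853^2) = 726756/2 = 363378.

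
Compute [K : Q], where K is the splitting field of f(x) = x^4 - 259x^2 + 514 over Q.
[K : Q] = 4

Solving the quadratic in x^2: x^2 = (259 ± √(259^2 - 4·514))/2 = (259 ± √65025)/2 = (259 ± 255)/2, giving x^2 = 2 or x^2 = 257. So f(x) = (x^2 - 2)(x^2 - 257) and the roots of f are ±√2, ±√257. Hence the splitting field is K = Q(√2, √257). Since 2 and 257 are distinct squarefree integers > 1, their product 514 is not a perfect square, so √257 ∉ Q(√2). By the tower law [K:Q] = [Q(√2,√257):Q(√2)] · [Q(√2):Q] = 2 · 2 = 4.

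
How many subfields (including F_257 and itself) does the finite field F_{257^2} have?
F_{257^2} has 2 subfields

The subfields of F_{p^n} are exactly the fields F_{p^d} for d | n (each is the fixed field of the unique index-d subgroup of Gal(F_{p^n}/F_p) ≅ Z/nZ). The divisors of n = 2 are {1, 2}, giving 2 subfields: F_{257^1}, F_{257^2}.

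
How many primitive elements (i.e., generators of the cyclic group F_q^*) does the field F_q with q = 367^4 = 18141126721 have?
There are φ(18141126720) = 4551106560 primitive elements

F_q^* is cyclic of order q - 1 = 18141126720. A cyclic group of order m has exactly φ(m) generators. Here m = 18141126720 = 2^6 · 3 · 5 · 23 · 61 · 13469, so the number of primitive elements is φ(18141126720) = 4551106560.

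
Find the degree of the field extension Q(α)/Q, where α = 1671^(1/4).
[Q(α):Q] = 4

α is a root of x^4 - 1671. By Eisenstein's criterion at the prime p = 3 (which divides the constant term 1671 but p^2 = 9 does not, since 1671 is squarefree), x^4 - 1671 is irreducible over Q. Hence [Q(α):Q] = 4.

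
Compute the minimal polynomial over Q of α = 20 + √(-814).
m_α(x) = x^2 - 40x + 1214

From α - 20 = √(-814), squaring gives (α - 20)^2 = -814, i.e. α^2 - 40α + 400 = -814, so α^2 - 40α + 1214 = 0. The discriminant of x^2 - 40x + 1214 is (-40)^2 - 4·(1214) = 1600 - 4856 = -3256, and 4·(-814) is not a perfect square in Q since -814 is squarefree and ≠ 1. Hence x^2 - 40x + 1214 is irreducible over Q and is the minimal polynomial of α.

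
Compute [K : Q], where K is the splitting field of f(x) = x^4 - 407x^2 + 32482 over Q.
[K : Q] = 4

Solving the quadratic in x^2: x^2 = (407 ± √(407^2 - 4·32482))/2 = (407 ± √35721)/2 = (407 ± 189)/2, giving x^2 = 298 or x^2 = 109. So f(x) = (x^2 - 298)(x^2 - 109) and the roots of f are ±√298, ±√109. Hence the splitting field is K = Q(√298, √109). Since 298 and 109 are distinct squarefree integers > 1, their product 32482 is not a perfect square, so √109 ∉ Q(√298). By the tower law [K:Q] = [Q(√298,√109):Q(√298)] · [Q(√298):Q] = 2 · 2 = 4.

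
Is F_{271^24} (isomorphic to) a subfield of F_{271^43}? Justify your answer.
No: F_{271^24} is not a subfield of F_{271^43}

F_{p^m} embeds in F_{p^n} iff m | n. Here 24 ∤ 43 (since 43 = 1·24 + 19 with remainder 19 ≠ 0), so F_{271^24} is not a subfield of F_{271^43}. Equivalently: if it were, the tower law would give 24 = [F_{271^24}:F_271] dividing [F_{271^43}:F_271] = 43, contradiction.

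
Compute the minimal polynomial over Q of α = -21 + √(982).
m_α(x) = x^2 + 42x - 541

From α + 21 = √(982), squaring gives (α + 21)^2 = 982, i.e. α^2 + 42α + 441 = 982, so α^2 + 42α - 541 = 0. The discriminant of x^2 + 42x - 541 is (42)^2 - 4·(-541) = 1764 + 2164 = 3928, and 4·(982) is not a perfect square in Q since 982 is squarefree and ≠ 1. Hence x^2 + 42x - 541 is irreducible over Q and is the minimal polynomial of α.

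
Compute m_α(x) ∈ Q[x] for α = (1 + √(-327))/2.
m_α(x) = x^2 - x + 82

From 2α - 1 = √(-327), squaring gives (2α - 1)^2 = -327, i.e. 4α^2 - 4α + 1 = -327, so α^2 - α + (1 + 327)/4 = 0. Since -327 ≡ 1 (mod 4), (1 + 327)/4 = 82 ∈ Z. The polynomial x^2 - x + 82 has discriminant 1 - 4·(82) = -327, which is not a perfect square in Q (d = -327 is squarefree and ≠ 1), so x^2 - x + 82 is irreducible over Q. It is the minimal polynomial of α.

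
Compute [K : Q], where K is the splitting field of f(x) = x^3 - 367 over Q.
[K : Q] = 6

The roots of x^3 - 367 are ∛367, ω∛367, ω^2∛367 where ω = e^(2πi/3) is a primitive cube root of unity, so K = Q(∛367, ω). Now [Q(∛367):Q] = 3 (since 367 is not a perfect cube, x^3 - 367 is irreducible) and [Q(ω):Q] = 2. Both 2 and 3 divide [K:Q], and [K:Q] ≤ 3·2 = 6, so [K:Q] = 6. (Equivalently: Q(∛367) ⊂ R but ω ∉ R, so [K : Q(∛367)] = 2.)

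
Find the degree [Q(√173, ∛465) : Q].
[Q(√173, ∛465) : Q] = 6

Let L = Q(√173, ∛465). Since Q(√173) ⊂ L and [Q(√173):Q] = 2, the tower law gives 2 | [L:Q]. Likewise Q(∛465) ⊂ L with [Q(∛465):Q] = 3 (because 465 is not a perfect cube), so 3 | [L:Q]. As gcd(2,3) = 1, [L:Q] is divisible by 6. Conversely L is generated over Q by √173 and ∛465, so [L:Q] ≤ 2·3 = 6. Therefore [Q(√173, ∛465) : Q] = 6.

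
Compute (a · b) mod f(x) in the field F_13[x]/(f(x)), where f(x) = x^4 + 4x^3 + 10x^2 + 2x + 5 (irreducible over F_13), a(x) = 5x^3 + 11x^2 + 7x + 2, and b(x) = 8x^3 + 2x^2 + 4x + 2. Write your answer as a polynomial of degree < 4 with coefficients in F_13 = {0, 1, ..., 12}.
a · b ≡ 8x^3 + 11x^2 + 11x + 1 (mod f(x))

Multiply in F_13[x]: a(x)·b(x) = (5x^3 + 11x^2 + 7x + 2)·(8x^3 + 2x^2 + 4x + 2) = x^6 + 7x^5 + 7x^4 + 6x^3 + 2x^2 + 9x + 4. This has degree ≥ 4, so divide by f(x) over F_13: x^6 + 7x^5 + 7x^4 + 6x^3 + 2x^2 + 9x + 4 = (x^2 + 3x + 11)·(x^4 + 4x^3 + 10x^2 + 2x + 5) + (8x^3 + 11x^2 + 11x + 1). Hence a·b ≡ 8x^3 + 11x^2 + 11x + 1 (mod f). (F_13[x]/(f) is a field with 13^4 = 28561 elements since f is irreducible of degree 4.)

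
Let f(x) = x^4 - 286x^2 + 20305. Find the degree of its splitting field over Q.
[K : Q] = 4

Solving the quadratic in x^2: x^2 = (286 ± √(286^2 - 4·20305))/2 = (286 ± √576)/2 = (286 ± 24)/2, giving x^2 = 155 or x^2 = 131. So f(x) = (x^2 - 155)(x^2 - 131) and the roots of f are ±√155, ±√131. Hence the splitting field is K = Q(√155, √131). Since 155 and 131 are distinct squarefree integers > 1, their product 20305 is not a perfect square, so √131 ∉ Q(√155). By the tower law [K:Q] = [Q(√155,√131):Q(√155)] · [Q(√155):Q] = 2 · 2 = 4.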